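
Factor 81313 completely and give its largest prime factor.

81313 = 31 · 2623
2623 = 43 · 61
61 is prime.
So 81313 = 31 · 43 · 61; the largest prime factor is 61.

61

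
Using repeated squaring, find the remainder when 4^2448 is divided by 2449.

4^1 ≡ 4 (mod 2449)
4^2 ≡ 4^2 = 16 ≡ 16 (mod 2449)
4^4 ≡ 16^2 = 256 ≡ 256 (mod 2449)
4^8 ≡ 256^2 = 65536 ≡ 1862 (mod 2449)
4^16 ≡ 1862^2 = 3467044 ≡ 1709 (mod 2449)
4^32 ≡ 1709^2 = 2920681 ≡ 1473 (mod 2449)
4^64 ≡ 1473^2 = 2169729 ≡ 2364 (mod 2449)
4^128 ≡ 2364^2 = 5588496 ≡ 2327 (mod 2449)
4^256 ≡ 2327^2 = 5414929 ≡ 190 (mod 2449)
4^512 ≡ 190^2 = 36100 ≡ 1814 (mod 2449)
4^1024 ≡ 1814^2 = 3290596 ≡ 1589 (mod 2449)
4^2048 ≡ 1589^2 = 2524921 ≡ 2 (mod 2449)
2448 = 2048 + 256 + 128 + 16 in binary powers of 2.
So 4^2448 ≡ 2 · 190 · 2327 · 1709 ≡ 808 (mod 2449).
Since 808 ≠ 1, base 4 is a Fermat witness: 2449 is composite.

808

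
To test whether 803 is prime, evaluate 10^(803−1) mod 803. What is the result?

100

10^1 ≡ 10 (mod 803)
10^2 ≡ 10^2 = 100 ≡ 100 (mod 803)
10^4 ≡ 100^2 = 10000 ≡ 364 (mod 803)
10^8 ≡ 364^2 = 132496 ≡ 1 (mod 803)
10^16 ≡ 1^2 = 1 ≡ 1 (mod 803)
10^32 ≡ 1^2 = 1 ≡ 1 (mod 803)
10^64 ≡ 1^2 = 1 ≡ 1 (mod 803)
10^128 ≡ 1^2 = 1 ≡ 1 (mod 803)
10^256 ≡ 1^2 = 1 ≡ 1 (mod 803)
10^512 ≡ 1^2 = 1 ≡ 1 (mod 803)
802 = 512 + 256 + 32 + 2 in binary powers of 2.
So 10^802 ≡ 1 · 1 · 1 · 100 ≡ 100 (mod 803).
Since 100 ≠ 1, base 10 is a Fermat witness: 803 is composite.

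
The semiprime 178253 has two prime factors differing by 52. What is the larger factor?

Since p = q + 52, we have 178253 = q(q + 52), so q² + 52q − 178253 = 0.
Discriminant: 52² + 4·178253 = 2704 + 713012 = 715716; √715716 = 846.
q = (−52 + 846)/2 = 397, and p = q + 52 = 449.
Check: 397 · 449 = 178253.

449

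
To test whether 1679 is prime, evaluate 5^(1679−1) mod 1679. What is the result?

1618

5^1 ≡ 5 (mod 1679)
5^2 ≡ 5^2 = 25 ≡ 25 (mod 1679)
5^4 ≡ 25^2 = 625 ≡ 625 (mod 1679)
5^8 ≡ 625^2 = 390625 ≡ 1097 (mod 1679)
5^16 ≡ 1097^2 = 1203409 ≡ 1245 (mod 1679)
5^32 ≡ 1245^2 = 1550025 ≡ 308 (mod 1679)
5^64 ≡ 308^2 = 94864 ≡ 840 (mod 1679)
5^128 ≡ 840^2 = 705600 ≡ 420 (mod 1679)
5^256 ≡ 420^2 = 176400 ≡ 105 (mod 1679)
5^512 ≡ 105^2 = 11025 ≡ 951 (mod 1679)
5^1024 ≡ 951^2 = 904401 ≡ 1099 (mod 1679)
1678 = 1024 + 512 + 128 + 8 + 4 + 2 in binary powers of 2.
So 5^1678 ≡ 1099 · 951 · 420 · 1097 · 625 · 25 ≡ 1618 (mod 1679).
Since 1618 ≠ 1, base 5 is a Fermat witness: 1679 is composite.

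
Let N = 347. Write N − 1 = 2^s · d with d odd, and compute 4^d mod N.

1

347 − 1 = 346 = 2^1 · 173, so d = 173.
4^1 ≡ 4 (mod 347)
4^2 ≡ 4^2 = 16 ≡ 16 (mod 347)
4^4 ≡ 16^2 = 256 ≡ 256 (mod 347)
4^8 ≡ 256^2 = 65536 ≡ 300 (mod 347)
4^16 ≡ 300^2 = 90000 ≡ 127 (mod 347)
4^32 ≡ 127^2 = 16129 ≡ 167 (mod 347)
4^64 ≡ 167^2 = 27889 ≡ 129 (mod 347)
4^128 ≡ 129^2 = 16641 ≡ 332 (mod 347)
173 = 128 + 32 + 8 + 4 + 1 in binary powers of 2.
So 4^173 ≡ 332 · 167 · 300 · 256 · 4 ≡ 1 (mod 347).
Since 4^d ≡ 1 (mod 347), base 4 does not prove 347 composite.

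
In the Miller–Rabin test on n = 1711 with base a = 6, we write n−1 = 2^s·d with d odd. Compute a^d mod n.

1711 − 1 = 1710 = 2^1 · 855, so d = 855.
6^1 ≡ 6 (mod 1711)
6^2 ≡ 6^2 = 36 ≡ 36 (mod 1711)
6^4 ≡ 36^2 = 1296 ≡ 1296 (mod 1711)
6^8 ≡ 1296^2 = 1679616 ≡ 1125 (mod 1711)
6^16 ≡ 1125^2 = 1265625 ≡ 1196 (mod 1711)
6^32 ≡ 1196^2 = 1430416 ≡ 20 (mod 1711)
6^64 ≡ 20^2 = 400 ≡ 400 (mod 1711)
6^128 ≡ 400^2 = 160000 ≡ 877 (mod 1711)
6^256 ≡ 877^2 = 769129 ≡ 890 (mod 1711)
6^512 ≡ 890^2 = 792100 ≡ 1618 (mod 1711)
855 = 512 + 256 + 64 + 16 + 4 + 2 + 1 in binary powers of 2.
So 6^855 ≡ 1618 · 890 · 400 · 1196 · 1296 · 36 · 6 ≡ 760 (mod 1711).
Squaring chain: 760; never reaches −1, so base 6 is a Miller–Rabin witness that 1711 is composite.

760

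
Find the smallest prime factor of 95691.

95691 is odd.
Digit sum 30, divisible by 3.

3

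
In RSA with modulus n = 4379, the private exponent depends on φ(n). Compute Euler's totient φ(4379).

4200

Factor: 4379 = 29 · 151.
φ(4379) = (29−1) · (151−1) = 28 · 150 = 4200.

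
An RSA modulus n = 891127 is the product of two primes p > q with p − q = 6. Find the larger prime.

Since p = q + 6, we have 891127 = q(q + 6), so q² + 6q − 891127 = 0.
Discriminant: 6² + 4·891127 = 36 + 3564508 = 3564544; √3564544 = 1888.
q = (−6 + 1888)/2 = 941, and p = q + 6 = 947.
Check: 941 · 947 = 891127.

947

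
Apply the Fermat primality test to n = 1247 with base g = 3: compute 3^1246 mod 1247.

3^1 ≡ 3 (mod 1247)
3^2 ≡ 3^2 = 9 ≡ 9 (mod 1247)
3^4 ≡ 9^2 = 81 ≡ 81 (mod 1247)
3^8 ≡ 81^2 = 6561 ≡ 326 (mod 1247)
3^16 ≡ 326^2 = 106276 ≡ 281 (mod 1247)
3^32 ≡ 281^2 = 78961 ≡ 400 (mod 1247)
3^64 ≡ 400^2 = 160000 ≡ 384 (mod 1247)
3^128 ≡ 384^2 = 147456 ≡ 310 (mod 1247)
3^256 ≡ 310^2 = 96100 ≡ 81 (mod 1247)
3^512 ≡ 81^2 = 6561 ≡ 326 (mod 1247)
3^1024 ≡ 326^2 = 106276 ≡ 281 (mod 1247)
1246 = 1024 + 128 + 64 + 16 + 8 + 4 + 2 in binary powers of 2.
So 3^1246 ≡ 281 · 310 · 384 · 281 · 326 · 81 · 9 ≡ 608 (mod 1247).
Since 608 ≠ 1, base 3 is a Fermat witness: 1247 is composite.

608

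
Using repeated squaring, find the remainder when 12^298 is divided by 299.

12^1 ≡ 12 (mod 299)
12^2 ≡ 12^2 = 144 ≡ 144 (mod 299)
12^4 ≡ 144^2 = 20736 ≡ 105 (mod 299)
12^8 ≡ 105^2 = 11025 ≡ 261 (mod 299)
12^16 ≡ 261^2 = 68121 ≡ 248 (mod 299)
12^32 ≡ 248^2 = 61504 ≡ 209 (mod 299)
12^64 ≡ 209^2 = 43681 ≡ 27 (mod 299)
12^128 ≡ 27^2 = 729 ≡ 131 (mod 299)
12^256 ≡ 131^2 = 17161 ≡ 118 (mod 299)
298 = 256 + 32 + 8 + 2 in binary powers of 2.
So 12^298 ≡ 118 · 209 · 261 · 144 ≡ 196 (mod 299).
Since 196 ≠ 1, base 12 is a Fermat witness: 299 is composite.

196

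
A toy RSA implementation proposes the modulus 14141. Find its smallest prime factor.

14141 is odd.
Digit sum 11, not divisible by 3.
Ends in 1: not divisible by 5.
7: 14141 = 7·2020 + 1
11: 14141 = 11·1285 + 6
13: 14141 = 13·1087 + 10
17: 14141 = 17·831 + 14
19: 14141 = 19·744 + 5
23: 14141 = 23·614 + 19
29: 14141 = 29·487 + 18
31: 14141 = 31·456 + 5
37: 14141 = 37·382 + 7
41: 14141 = 41·344 + 37
43: 14141 = 43·328 + 37
47: 14141 = 47·300 + 41
53: 14141 = 53·266 + 43
59: 14141 = 59·239 + 40
61: 14141 = 61·231 + 50
67: 14141 = 67·211 + 4
71: 14141 = 71·199 + 12
73: 14141 = 73·193 + 52
79: 14141 = 79·179

79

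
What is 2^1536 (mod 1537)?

2^1 ≡ 2 (mod 1537)
2^2 ≡ 2^2 = 4 ≡ 4 (mod 1537)
2^4 ≡ 4^2 = 16 ≡ 16 (mod 1537)
2^8 ≡ 16^2 = 256 ≡ 256 (mod 1537)
2^16 ≡ 256^2 = 65536 ≡ 982 (mod 1537)
2^32 ≡ 982^2 = 964324 ≡ 625 (mod 1537)
2^64 ≡ 625^2 = 390625 ≡ 227 (mod 1537)
2^128 ≡ 227^2 = 51529 ≡ 808 (mod 1537)
2^256 ≡ 808^2 = 652864 ≡ 1176 (mod 1537)
2^512 ≡ 1176^2 = 1382976 ≡ 1213 (mod 1537)
2^1024 ≡ 1213^2 = 1471369 ≡ 460 (mod 1537)
1536 = 1024 + 512 in binary powers of 2.
So 2^1536 ≡ 460 · 1213 ≡ 49 (mod 1537).
Since 49 ≠ 1, base 2 is a Fermat witness: 1537 is composite.

49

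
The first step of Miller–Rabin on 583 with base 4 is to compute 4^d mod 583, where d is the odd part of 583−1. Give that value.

70

583 − 1 = 582 = 2^1 · 291, so d = 291.
4^1 ≡ 4 (mod 583)
4^2 ≡ 4^2 = 16 ≡ 16 (mod 583)
4^4 ≡ 16^2 = 256 ≡ 256 (mod 583)
4^8 ≡ 256^2 = 65536 ≡ 240 (mod 583)
4^16 ≡ 240^2 = 57600 ≡ 466 (mod 583)
4^32 ≡ 466^2 = 217156 ≡ 280 (mod 583)
4^64 ≡ 280^2 = 78400 ≡ 278 (mod 583)
4^128 ≡ 278^2 = 77284 ≡ 328 (mod 583)
4^256 ≡ 328^2 = 107584 ≡ 312 (mod 583)
291 = 256 + 32 + 2 + 1 in binary powers of 2.
So 4^291 ≡ 312 · 280 · 16 · 4 ≡ 70 (mod 583).
Squaring chain: 70; never reaches −1, so base 4 is a Miller–Rabin witness that 583 is composite.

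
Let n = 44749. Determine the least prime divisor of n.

44749 is odd.
Digit sum 28, not divisible by 3.
Ends in 9: not divisible by 5.
7: 44749 = 7·6392 + 5
11: 44749 = 11·4068 + 1
13: 44749 = 13·3442 + 3
17: 44749 = 17·2632 + 5
19: 44749 = 19·2355 + 4
23: 44749 = 23·1945 + 14
29: 44749 = 29·1543 + 2
31: 44749 = 31·1443 + 16
37: 44749 = 37·1209 + 16
41: 44749 = 41·1091 + 18
43: 44749 = 43·1040 + 29
47: 44749 = 47·952 + 5
53: 44749 = 53·844 + 17
59: 44749 = 59·758 + 27
61: 44749 = 61·733 + 36
67: 44749 = 67·667 + 60
71: 44749 = 71·630 + 19
73: 44749 = 73·613

73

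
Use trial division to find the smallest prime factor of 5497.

23

5497 is odd.
Digit sum 25, not divisible by 3.
Ends in 7: not divisible by 5.
7: 5497 = 7·785 + 2
11: 5497 = 11·499 + 8
13: 5497 = 13·422 + 11
17: 5497 = 17·323 + 6
19: 5497 = 19·289 + 6
23: 5497 = 23·239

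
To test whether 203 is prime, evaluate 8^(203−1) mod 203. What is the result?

71

8^1 ≡ 8 (mod 203)
8^2 ≡ 8^2 = 64 ≡ 64 (mod 203)
8^4 ≡ 64^2 = 4096 ≡ 36 (mod 203)
8^8 ≡ 36^2 = 1296 ≡ 78 (mod 203)
8^16 ≡ 78^2 = 6084 ≡ 197 (mod 203)
8^32 ≡ 197^2 = 38809 ≡ 36 (mod 203)
8^64 ≡ 36^2 = 1296 ≡ 78 (mod 203)
8^128 ≡ 78^2 = 6084 ≡ 197 (mod 203)
202 = 128 + 64 + 8 + 2 in binary powers of 2.
So 8^202 ≡ 197 · 78 · 78 · 64 ≡ 71 (mod 203).
Since 71 ≠ 1, base 8 is a Fermat witness: 203 is composite.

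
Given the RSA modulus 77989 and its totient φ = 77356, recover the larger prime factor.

467

φ(n) = (p−1)(q−1) = n − (p+q) + 1, so p + q = 77989 − 77356 + 1 = 634.
p and q are the roots of t² − 634t + 77989 = 0.
Discriminant: 634² − 4·77989 = 401956 − 311956 = 90000; √90000 = 300.
q = (634 − 300)/2 = 167, p = (634 + 300)/2 = 467.
Check: 167 · 467 = 77989.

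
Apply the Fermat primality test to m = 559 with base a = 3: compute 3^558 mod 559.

3^1 ≡ 3 (mod 559)
3^2 ≡ 3^2 = 9 ≡ 9 (mod 559)
3^4 ≡ 9^2 = 81 ≡ 81 (mod 559)
3^8 ≡ 81^2 = 6561 ≡ 412 (mod 559)
3^16 ≡ 412^2 = 169744 ≡ 367 (mod 559)
3^32 ≡ 367^2 = 134689 ≡ 529 (mod 559)
3^64 ≡ 529^2 = 279841 ≡ 341 (mod 559)
3^128 ≡ 341^2 = 116281 ≡ 9 (mod 559)
3^256 ≡ 9^2 = 81 ≡ 81 (mod 559)
3^512 ≡ 81^2 = 6561 ≡ 412 (mod 559)
558 = 512 + 32 + 8 + 4 + 2 in binary powers of 2.
So 3^558 ≡ 412 · 529 · 412 · 81 · 9 ≡ 391 (mod 559).
Since 391 ≠ 1, base 3 is a Fermat witness: 559 is composite.

391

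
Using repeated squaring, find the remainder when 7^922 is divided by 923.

7^1 ≡ 7 (mod 923)
7^2 ≡ 7^2 = 49 ≡ 49 (mod 923)
7^4 ≡ 49^2 = 2401 ≡ 555 (mod 923)
7^8 ≡ 555^2 = 308025 ≡ 666 (mod 923)
7^16 ≡ 666^2 = 443556 ≡ 516 (mod 923)
7^32 ≡ 516^2 = 266256 ≡ 432 (mod 923)
7^64 ≡ 432^2 = 186624 ≡ 178 (mod 923)
7^128 ≡ 178^2 = 31684 ≡ 302 (mod 923)
7^256 ≡ 302^2 = 91204 ≡ 750 (mod 923)
7^512 ≡ 750^2 = 562500 ≡ 393 (mod 923)
922 = 512 + 256 + 128 + 16 + 8 + 2 in binary powers of 2.
So 7^922 ≡ 393 · 750 · 302 · 516 · 666 · 49 ≡ 4 (mod 923).
Since 4 ≠ 1, base 7 is a Fermat witness: 923 is composite.

4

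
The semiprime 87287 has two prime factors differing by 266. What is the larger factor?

457

Since p = q + 266, we have 87287 = q(q + 266), so q² + 266q − 87287 = 0.
Discriminant: 266² + 4·87287 = 70756 + 349148 = 419904; √419904 = 648.
q = (−266 + 648)/2 = 191, and p = q + 266 = 457.
Check: 191 · 457 = 87287.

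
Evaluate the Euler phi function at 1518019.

1475496

Factor: 1518019 = 67 · 139 · 163.
φ(1518019) = (67−1) · (139−1) · (163−1) = 66 · 138 · 162 = 1475496.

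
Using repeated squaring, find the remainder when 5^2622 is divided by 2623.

1301

5^1 ≡ 5 (mod 2623)
5^2 ≡ 5^2 = 25 ≡ 25 (mod 2623)
5^4 ≡ 25^2 = 625 ≡ 625 (mod 2623)
5^8 ≡ 625^2 = 390625 ≡ 2421 (mod 2623)
5^16 ≡ 2421^2 = 5861241 ≡ 1459 (mod 2623)
5^32 ≡ 1459^2 = 2128681 ≡ 1428 (mod 2623)
5^64 ≡ 1428^2 = 2039184 ≡ 1113 (mod 2623)
5^128 ≡ 1113^2 = 1238769 ≡ 713 (mod 2623)
5^256 ≡ 713^2 = 508369 ≡ 2130 (mod 2623)
5^512 ≡ 2130^2 = 4536900 ≡ 1733 (mod 2623)
5^1024 ≡ 1733^2 = 3003289 ≡ 2577 (mod 2623)
5^2048 ≡ 2577^2 = 6640929 ≡ 2116 (mod 2623)
2622 = 2048 + 512 + 32 + 16 + 8 + 4 + 2 in binary powers of 2.
So 5^2622 ≡ 2116 · 1733 · 1428 · 1459 · 2421 · 625 · 25 ≡ 1301 (mod 2623).
Since 1301 ≠ 1, base 5 is a Fermat witness: 2623 is composite.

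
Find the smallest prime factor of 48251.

48251 is odd.
Digit sum 20, not divisible by 3.
Ends in 1: not divisible by 5.
7: 48251 = 7·6893

7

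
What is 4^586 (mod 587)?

4^1 ≡ 4 (mod 587)
4^2 ≡ 4^2 = 16 ≡ 16 (mod 587)
4^4 ≡ 16^2 = 256 ≡ 256 (mod 587)
4^8 ≡ 256^2 = 65536 ≡ 379 (mod 587)
4^16 ≡ 379^2 = 143641 ≡ 413 (mod 587)
4^32 ≡ 413^2 = 170569 ≡ 339 (mod 587)
4^64 ≡ 339^2 = 114921 ≡ 456 (mod 587)
4^128 ≡ 456^2 = 207936 ≡ 138 (mod 587)
4^256 ≡ 138^2 = 19044 ≡ 260 (mod 587)
4^512 ≡ 260^2 = 67600 ≡ 95 (mod 587)
586 = 512 + 64 + 8 + 2 in binary powers of 2.
So 4^586 ≡ 95 · 456 · 379 · 16 ≡ 1 (mod 587).
Since the result is 1, base 4 gives no evidence that 587 is composite.

1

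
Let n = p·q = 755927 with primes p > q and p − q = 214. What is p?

Since p = q + 214, we have 755927 = q(q + 214), so q² + 214q − 755927 = 0.
Discriminant: 214² + 4·755927 = 45796 + 3023708 = 3069504; √3069504 = 1752.
q = (−214 + 1752)/2 = 769, and p = q + 214 = 983.
Check: 769 · 983 = 755927.

983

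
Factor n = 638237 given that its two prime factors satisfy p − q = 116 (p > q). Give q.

743

Since p = q + 116, we have 638237 = q(q + 116), so q² + 116q − 638237 = 0.
Discriminant: 116² + 4·638237 = 13456 + 2552948 = 2566404; √2566404 = 1602.
q = (−116 + 1602)/2 = 743, and p = q + 116 = 859.
Check: 743 · 859 = 638237.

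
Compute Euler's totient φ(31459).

Factor: 31459 = 163 · 193.
φ(31459) = (163−1) · (193−1) = 162 · 192 = 31104.

31104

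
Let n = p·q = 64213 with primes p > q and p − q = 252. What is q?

Since p = q + 252, we have 64213 = q(q + 252), so q² + 252q − 64213 = 0.
Discriminant: 252² + 4·64213 = 63504 + 256852 = 320356; √320356 = 566.
q = (−252 + 566)/2 = 157, and p = q + 252 = 409.
Check: 157 · 409 = 64213.

157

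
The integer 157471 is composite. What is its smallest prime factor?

17

157471 is odd.
Digit sum 25, not divisible by 3.
Ends in 1: not divisible by 5.
7: 157471 = 7·22495 + 6
11: 157471 = 11·14315 + 6
13: 157471 = 13·12113 + 2
17: 157471 = 17·9263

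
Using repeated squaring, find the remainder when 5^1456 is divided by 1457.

36

5^1 ≡ 5 (mod 1457)
5^2 ≡ 5^2 = 25 ≡ 25 (mod 1457)
5^4 ≡ 25^2 = 625 ≡ 625 (mod 1457)
5^8 ≡ 625^2 = 390625 ≡ 149 (mod 1457)
5^16 ≡ 149^2 = 22201 ≡ 346 (mod 1457)
5^32 ≡ 346^2 = 119716 ≡ 242 (mod 1457)
5^64 ≡ 242^2 = 58564 ≡ 284 (mod 1457)
5^128 ≡ 284^2 = 80656 ≡ 521 (mod 1457)
5^256 ≡ 521^2 = 271441 ≡ 439 (mod 1457)
5^512 ≡ 439^2 = 192721 ≡ 397 (mod 1457)
5^1024 ≡ 397^2 = 157609 ≡ 253 (mod 1457)
1456 = 1024 + 256 + 128 + 32 + 16 in binary powers of 2.
So 5^1456 ≡ 253 · 439 · 521 · 242 · 346 ≡ 36 (mod 1457).
Since 36 ≠ 1, base 5 is a Fermat witness: 1457 is composite.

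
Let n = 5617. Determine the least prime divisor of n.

5617 is odd.
Digit sum 19, not divisible by 3.
Ends in 7: not divisible by 5.
7: 5617 = 7·802 + 3
11: 5617 = 11·510 + 7
13: 5617 = 13·432 + 1
17: 5617 = 17·330 + 7
19: 5617 = 19·295 + 12
23: 5617 = 23·244 + 5
29: 5617 = 29·193 + 20
31: 5617 = 31·181 + 6
37: 5617 = 37·151 + 30
41: 5617 = 41·137

41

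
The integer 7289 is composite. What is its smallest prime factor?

37

7289 is odd.
Digit sum 26, not divisible by 3.
Ends in 9: not divisible by 5.
7: 7289 = 7·1041 + 2
11: 7289 = 11·662 + 7
13: 7289 = 13·560 + 9
17: 7289 = 17·428 + 13
19: 7289 = 19·383 + 12
23: 7289 = 23·316 + 21
29: 7289 = 29·251 + 10
31: 7289 = 31·235 + 4
37: 7289 = 37·197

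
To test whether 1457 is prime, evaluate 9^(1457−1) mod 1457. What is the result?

1001

9^1 ≡ 9 (mod 1457)
9^2 ≡ 9^2 = 81 ≡ 81 (mod 1457)
9^4 ≡ 81^2 = 6561 ≡ 733 (mod 1457)
9^8 ≡ 733^2 = 537289 ≡ 1113 (mod 1457)
9^16 ≡ 1113^2 = 1238769 ≡ 319 (mod 1457)
9^32 ≡ 319^2 = 101761 ≡ 1228 (mod 1457)
9^64 ≡ 1228^2 = 1507984 ≡ 1446 (mod 1457)
9^128 ≡ 1446^2 = 2090916 ≡ 121 (mod 1457)
9^256 ≡ 121^2 = 14641 ≡ 71 (mod 1457)
9^512 ≡ 71^2 = 5041 ≡ 670 (mod 1457)
9^1024 ≡ 670^2 = 448900 ≡ 144 (mod 1457)
1456 = 1024 + 256 + 128 + 32 + 16 in binary powers of 2.
So 9^1456 ≡ 144 · 71 · 121 · 1228 · 319 ≡ 1001 (mod 1457).
Since 1001 ≠ 1, base 9 is a Fermat witness: 1457 is composite.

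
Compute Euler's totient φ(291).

192

Factor: 291 = 3 · 97.
φ(291) = (3−1) · (97−1) = 2 · 96 = 192.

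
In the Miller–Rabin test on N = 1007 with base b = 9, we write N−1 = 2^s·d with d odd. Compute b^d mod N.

1007 − 1 = 1006 = 2^1 · 503, so d = 503.
9^1 ≡ 9 (mod 1007)
9^2 ≡ 9^2 = 81 ≡ 81 (mod 1007)
9^4 ≡ 81^2 = 6561 ≡ 519 (mod 1007)
9^8 ≡ 519^2 = 269361 ≡ 492 (mod 1007)
9^16 ≡ 492^2 = 242064 ≡ 384 (mod 1007)
9^32 ≡ 384^2 = 147456 ≡ 434 (mod 1007)
9^64 ≡ 434^2 = 188356 ≡ 47 (mod 1007)
9^128 ≡ 47^2 = 2209 ≡ 195 (mod 1007)
9^256 ≡ 195^2 = 38025 ≡ 766 (mod 1007)
503 = 256 + 128 + 64 + 32 + 16 + 4 + 2 + 1 in binary powers of 2.
So 9^503 ≡ 766 · 195 · 47 · 434 · 384 · 519 · 81 · 9 ≡ 188 (mod 1007).
Squaring chain: 188; never reaches −1, so base 9 is a Miller–Rabin witness that 1007 is composite.

188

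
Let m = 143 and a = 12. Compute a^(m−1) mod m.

12^1 ≡ 12 (mod 143)
12^2 ≡ 12^2 = 144 ≡ 1 (mod 143)
12^4 ≡ 1^2 = 1 ≡ 1 (mod 143)
12^8 ≡ 1^2 = 1 ≡ 1 (mod 143)
12^16 ≡ 1^2 = 1 ≡ 1 (mod 143)
12^32 ≡ 1^2 = 1 ≡ 1 (mod 143)
12^64 ≡ 1^2 = 1 ≡ 1 (mod 143)
12^128 ≡ 1^2 = 1 ≡ 1 (mod 143)
142 = 128 + 8 + 4 + 2 in binary powers of 2.
So 12^142 ≡ 1 · 1 · 1 · 1 ≡ 1 (mod 143).
Since the result is 1, base 12 gives no evidence that 143 is composite.

1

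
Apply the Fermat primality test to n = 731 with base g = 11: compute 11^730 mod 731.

11^1 ≡ 11 (mod 731)
11^2 ≡ 11^2 = 121 ≡ 121 (mod 731)
11^4 ≡ 121^2 = 14641 ≡ 21 (mod 731)
11^8 ≡ 21^2 = 441 ≡ 441 (mod 731)
11^16 ≡ 441^2 = 194481 ≡ 35 (mod 731)
11^32 ≡ 35^2 = 1225 ≡ 494 (mod 731)
11^64 ≡ 494^2 = 244036 ≡ 613 (mod 731)
11^128 ≡ 613^2 = 375769 ≡ 35 (mod 731)
11^256 ≡ 35^2 = 1225 ≡ 494 (mod 731)
11^512 ≡ 494^2 = 244036 ≡ 613 (mod 731)
730 = 512 + 128 + 64 + 16 + 8 + 2 in binary powers of 2.
So 11^730 ≡ 613 · 35 · 613 · 35 · 441 · 121 ≡ 508 (mod 731).
Since 508 ≠ 1, base 11 is a Fermat witness: 731 is composite.

508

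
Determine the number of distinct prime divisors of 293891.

3

293891 = 13^2 · 1739
1739 = 37 · 47
293891 = 13^2 · 37 · 47, which has 3 distinct prime factors.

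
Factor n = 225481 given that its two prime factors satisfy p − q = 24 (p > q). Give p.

487

Since p = q + 24, we have 225481 = q(q + 24), so q² + 24q − 225481 = 0.
Discriminant: 24² + 4·225481 = 576 + 901924 = 902500; √902500 = 950.
q = (−24 + 950)/2 = 463, and p = q + 24 = 487.
Check: 463 · 487 = 225481.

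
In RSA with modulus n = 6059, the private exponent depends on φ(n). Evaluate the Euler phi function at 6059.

Factor: 6059 = 73 · 83.
φ(6059) = (73−1) · (83−1) = 72 · 82 = 5904.

5904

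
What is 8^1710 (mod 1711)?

789

8^1 ≡ 8 (mod 1711)
8^2 ≡ 8^2 = 64 ≡ 64 (mod 1711)
8^4 ≡ 64^2 = 4096 ≡ 674 (mod 1711)
8^8 ≡ 674^2 = 454276 ≡ 861 (mod 1711)
8^16 ≡ 861^2 = 741321 ≡ 458 (mod 1711)
8^32 ≡ 458^2 = 209764 ≡ 1022 (mod 1711)
8^64 ≡ 1022^2 = 1044484 ≡ 774 (mod 1711)
8^128 ≡ 774^2 = 599076 ≡ 226 (mod 1711)
8^256 ≡ 226^2 = 51076 ≡ 1457 (mod 1711)
8^512 ≡ 1457^2 = 2122849 ≡ 1209 (mod 1711)
8^1024 ≡ 1209^2 = 1461681 ≡ 487 (mod 1711)
1710 = 1024 + 512 + 128 + 32 + 8 + 4 + 2 in binary powers of 2.
So 8^1710 ≡ 487 · 1209 · 226 · 1022 · 861 · 674 · 64 ≡ 789 (mod 1711).
Since 789 ≠ 1, base 8 is a Fermat witness: 1711 is composite.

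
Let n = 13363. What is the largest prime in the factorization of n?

83

13363 = 7 · 1909
1909 = 23 · 83
83 is prime.
So 13363 = 7 · 23 · 83; the largest prime factor is 83.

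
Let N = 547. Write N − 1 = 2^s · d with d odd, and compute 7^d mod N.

546

547 − 1 = 546 = 2^1 · 273, so d = 273.
7^1 ≡ 7 (mod 547)
7^2 ≡ 7^2 = 49 ≡ 49 (mod 547)
7^4 ≡ 49^2 = 2401 ≡ 213 (mod 547)
7^8 ≡ 213^2 = 45369 ≡ 515 (mod 547)
7^16 ≡ 515^2 = 265225 ≡ 477 (mod 547)
7^32 ≡ 477^2 = 227529 ≡ 524 (mod 547)
7^64 ≡ 524^2 = 274576 ≡ 529 (mod 547)
7^128 ≡ 529^2 = 279841 ≡ 324 (mod 547)
7^256 ≡ 324^2 = 104976 ≡ 499 (mod 547)
273 = 256 + 16 + 1 in binary powers of 2.
So 7^273 ≡ 499 · 477 · 7 ≡ 546 (mod 547).
Since 7^d ≡ 546 (mod 547), base 7 does not prove 547 composite.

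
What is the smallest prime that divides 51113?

51113 is odd.
Digit sum 11, not divisible by 3.
Ends in 3: not divisible by 5.
7: 51113 = 7·7301 + 6
11: 51113 = 11·4646 + 7
13: 51113 = 13·3931 + 10
17: 51113 = 17·3006 + 11
19: 51113 = 19·2690 + 3
23: 51113 = 23·2222 + 7
29: 51113 = 29·1762 + 15
31: 51113 = 31·1648 + 25
37: 51113 = 37·1381 + 16
41: 51113 = 41·1246 + 27
43: 51113 = 43·1188 + 29
47: 51113 = 47·1087 + 24
53: 51113 = 53·964 + 21
59: 51113 = 59·866 + 19
61: 51113 = 61·837 + 56
67: 51113 = 67·762 + 59
71: 51113 = 71·719 + 64
73: 51113 = 73·700 + 13
79: 51113 = 79·647

79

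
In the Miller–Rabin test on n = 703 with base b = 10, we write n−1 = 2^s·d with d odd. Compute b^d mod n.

75

703 − 1 = 702 = 2^1 · 351, so d = 351.
10^1 ≡ 10 (mod 703)
10^2 ≡ 10^2 = 100 ≡ 100 (mod 703)
10^4 ≡ 100^2 = 10000 ≡ 158 (mod 703)
10^8 ≡ 158^2 = 24964 ≡ 359 (mod 703)
10^16 ≡ 359^2 = 128881 ≡ 232 (mod 703)
10^32 ≡ 232^2 = 53824 ≡ 396 (mod 703)
10^64 ≡ 396^2 = 156816 ≡ 47 (mod 703)
10^128 ≡ 47^2 = 2209 ≡ 100 (mod 703)
10^256 ≡ 100^2 = 10000 ≡ 158 (mod 703)
351 = 256 + 64 + 16 + 8 + 4 + 2 + 1 in binary powers of 2.
So 10^351 ≡ 158 · 47 · 232 · 359 · 158 · 100 · 10 ≡ 75 (mod 703).
Squaring chain: 75; never reaches −1, so base 10 is a Miller–Rabin witness that 703 is composite.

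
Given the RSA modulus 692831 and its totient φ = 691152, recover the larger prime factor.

φ(n) = (p−1)(q−1) = n − (p+q) + 1, so p + q = 692831 − 691152 + 1 = 1680.
p and q are the roots of t² − 1680t + 692831 = 0.
Discriminant: 1680² − 4·692831 = 2822400 − 2771324 = 51076; √51076 = 226.
q = (1680 − 226)/2 = 727, p = (1680 + 226)/2 = 953.
Check: 727 · 953 = 692831.

953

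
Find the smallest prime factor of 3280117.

3280117 is odd.
Digit sum 22, not divisible by 3.
Ends in 7: not divisible by 5.
7: 3280117 = 7·468588 + 1
11: 3280117 = 11·298192 + 5
13: 3280117 = 13·252316 + 9
17: 3280117 = 17·192948 + 1
19: 3280117 = 19·172637 + 14
23: 3280117 = 23·142613 + 18
29: 3280117 = 29·113107 + 14
31: 3280117 = 31·105810 + 7
37: 3280117 = 37·88651 + 30
41: 3280117 = 41·80002 + 35
43: 3280117 = 43·76281 + 34
47: 3280117 = 47·69789 + 34
53: 3280117 = 53·61889

53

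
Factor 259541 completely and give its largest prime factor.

83

259541 = 53 · 4897
4897 = 59 · 83
83 is prime.
So 259541 = 53 · 59 · 83; the largest prime factor is 83.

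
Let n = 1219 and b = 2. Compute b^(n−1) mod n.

2^1 ≡ 2 (mod 1219)
2^2 ≡ 2^2 = 4 ≡ 4 (mod 1219)
2^4 ≡ 4^2 = 16 ≡ 16 (mod 1219)
2^8 ≡ 16^2 = 256 ≡ 256 (mod 1219)
2^16 ≡ 256^2 = 65536 ≡ 929 (mod 1219)
2^32 ≡ 929^2 = 863041 ≡ 1208 (mod 1219)
2^64 ≡ 1208^2 = 1459264 ≡ 121 (mod 1219)
2^128 ≡ 121^2 = 14641 ≡ 13 (mod 1219)
2^256 ≡ 13^2 = 169 ≡ 169 (mod 1219)
2^512 ≡ 169^2 = 28561 ≡ 524 (mod 1219)
2^1024 ≡ 524^2 = 274576 ≡ 301 (mod 1219)
1218 = 1024 + 128 + 64 + 2 in binary powers of 2.
So 2^1218 ≡ 301 · 13 · 121 · 4 ≡ 785 (mod 1219).
Since 785 ≠ 1, base 2 is a Fermat witness: 1219 is composite.

785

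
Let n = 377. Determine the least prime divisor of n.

377 is odd.
Digit sum 17, not divisible by 3.
Ends in 7: not divisible by 5.
7: 377 = 7·53 + 6
11: 377 = 11·34 + 3
13: 377 = 13·29

13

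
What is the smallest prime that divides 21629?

43

21629 is odd.
Digit sum 20, not divisible by 3.
Ends in 9: not divisible by 5.
7: 21629 = 7·3089 + 6
11: 21629 = 11·1966 + 3
13: 21629 = 13·1663 + 10
17: 21629 = 17·1272 + 5
19: 21629 = 19·1138 + 7
23: 21629 = 23·940 + 9
29: 21629 = 29·745 + 24
31: 21629 = 31·697 + 22
37: 21629 = 37·584 + 21
41: 21629 = 41·527 + 22
43: 21629 = 43·503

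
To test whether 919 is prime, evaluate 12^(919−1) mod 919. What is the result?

1

12^1 ≡ 12 (mod 919)
12^2 ≡ 12^2 = 144 ≡ 144 (mod 919)
12^4 ≡ 144^2 = 20736 ≡ 518 (mod 919)
12^8 ≡ 518^2 = 268324 ≡ 895 (mod 919)
12^16 ≡ 895^2 = 801025 ≡ 576 (mod 919)
12^32 ≡ 576^2 = 331776 ≡ 17 (mod 919)
12^64 ≡ 17^2 = 289 ≡ 289 (mod 919)
12^128 ≡ 289^2 = 83521 ≡ 811 (mod 919)
12^256 ≡ 811^2 = 657721 ≡ 636 (mod 919)
12^512 ≡ 636^2 = 404496 ≡ 136 (mod 919)
918 = 512 + 256 + 128 + 16 + 4 + 2 in binary powers of 2.
So 12^918 ≡ 136 · 636 · 811 · 576 · 518 · 144 ≡ 1 (mod 919).
Since the result is 1, base 12 gives no evidence that 919 is composite.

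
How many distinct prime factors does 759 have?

759 = 3 · 253
253 = 11 · 23
759 = 3 · 11 · 23, which has 3 distinct prime factors.

3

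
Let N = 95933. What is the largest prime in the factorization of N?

95933 = 23 · 4171
4171 = 43 · 97
97 is prime.
So 95933 = 23 · 43 · 97; the largest prime factor is 97.

97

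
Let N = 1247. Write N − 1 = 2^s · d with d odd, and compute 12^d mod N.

1247 − 1 = 1246 = 2^1 · 623, so d = 623.
12^1 ≡ 12 (mod 1247)
12^2 ≡ 12^2 = 144 ≡ 144 (mod 1247)
12^4 ≡ 144^2 = 20736 ≡ 784 (mod 1247)
12^8 ≡ 784^2 = 614656 ≡ 1132 (mod 1247)
12^16 ≡ 1132^2 = 1281424 ≡ 755 (mod 1247)
12^32 ≡ 755^2 = 570025 ≡ 146 (mod 1247)
12^64 ≡ 146^2 = 21316 ≡ 117 (mod 1247)
12^128 ≡ 117^2 = 13689 ≡ 1219 (mod 1247)
12^256 ≡ 1219^2 = 1485961 ≡ 784 (mod 1247)
12^512 ≡ 784^2 = 614656 ≡ 1132 (mod 1247)
623 = 512 + 64 + 32 + 8 + 4 + 2 + 1 in binary powers of 2.
So 12^623 ≡ 1132 · 117 · 146 · 1132 · 784 · 144 · 12 ≡ 394 (mod 1247).
Squaring chain: 394; never reaches −1, so base 12 is a Miller–Rabin witness that 1247 is composite.

394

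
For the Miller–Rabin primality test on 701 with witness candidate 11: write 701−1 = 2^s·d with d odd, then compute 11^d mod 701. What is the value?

135

701 − 1 = 700 = 2^2 · 175, so d = 175.
11^1 ≡ 11 (mod 701)
11^2 ≡ 11^2 = 121 ≡ 121 (mod 701)
11^4 ≡ 121^2 = 14641 ≡ 621 (mod 701)
11^8 ≡ 621^2 = 385641 ≡ 91 (mod 701)
11^16 ≡ 91^2 = 8281 ≡ 570 (mod 701)
11^32 ≡ 570^2 = 324900 ≡ 337 (mod 701)
11^64 ≡ 337^2 = 113569 ≡ 7 (mod 701)
11^128 ≡ 7^2 = 49 ≡ 49 (mod 701)
175 = 128 + 32 + 8 + 4 + 2 + 1 in binary powers of 2.
So 11^175 ≡ 49 · 337 · 91 · 621 · 121 · 11 ≡ 135 (mod 701).
Squaring chain: 135 → 700; reaches −1, so base 11 does not prove 701 composite.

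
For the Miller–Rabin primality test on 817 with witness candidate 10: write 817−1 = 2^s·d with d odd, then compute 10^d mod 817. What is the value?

817 − 1 = 816 = 2^4 · 51, so d = 51.
10^1 ≡ 10 (mod 817)
10^2 ≡ 10^2 = 100 ≡ 100 (mod 817)
10^4 ≡ 100^2 = 10000 ≡ 196 (mod 817)
10^8 ≡ 196^2 = 38416 ≡ 17 (mod 817)
10^16 ≡ 17^2 = 289 ≡ 289 (mod 817)
10^32 ≡ 289^2 = 83521 ≡ 187 (mod 817)
51 = 32 + 16 + 2 + 1 in binary powers of 2.
So 10^51 ≡ 187 · 289 · 100 · 10 ≡ 84 (mod 817).
Squaring chain: 84 → 520 → 790 → 729; never reaches −1, so base 10 is a Miller–Rabin witness that 817 is composite.

84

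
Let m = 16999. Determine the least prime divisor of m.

89

16999 is odd.
Digit sum 34, not divisible by 3.
Ends in 9: not divisible by 5.
7: 16999 = 7·2428 + 3
11: 16999 = 11·1545 + 4
13: 16999 = 13·1307 + 8
17: 16999 = 17·999 + 16
19: 16999 = 19·894 + 13
23: 16999 = 23·739 + 2
29: 16999 = 29·586 + 5
31: 16999 = 31·548 + 11
37: 16999 = 37·459 + 16
41: 16999 = 41·414 + 25
43: 16999 = 43·395 + 14
47: 16999 = 47·361 + 32
53: 16999 = 53·320 + 39
59: 16999 = 59·288 + 7
61: 16999 = 61·278 + 41
67: 16999 = 67·253 + 48
71: 16999 = 71·239 + 30
73: 16999 = 73·232 + 63
79: 16999 = 79·215 + 14
83: 16999 = 83·204 + 67
89: 16999 = 89·191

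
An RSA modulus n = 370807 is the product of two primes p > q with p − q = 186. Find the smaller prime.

523

Since p = q + 186, we have 370807 = q(q + 186), so q² + 186q − 370807 = 0.
Discriminant: 186² + 4·370807 = 34596 + 1483228 = 1517824; √1517824 = 1232.
q = (−186 + 1232)/2 = 523, and p = q + 186 = 709.
Check: 523 · 709 = 370807.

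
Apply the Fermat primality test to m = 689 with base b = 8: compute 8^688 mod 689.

8^1 ≡ 8 (mod 689)
8^2 ≡ 8^2 = 64 ≡ 64 (mod 689)
8^4 ≡ 64^2 = 4096 ≡ 651 (mod 689)
8^8 ≡ 651^2 = 423801 ≡ 66 (mod 689)
8^16 ≡ 66^2 = 4356 ≡ 222 (mod 689)
8^32 ≡ 222^2 = 49284 ≡ 365 (mod 689)
8^64 ≡ 365^2 = 133225 ≡ 248 (mod 689)
8^128 ≡ 248^2 = 61504 ≡ 183 (mod 689)
8^256 ≡ 183^2 = 33489 ≡ 417 (mod 689)
8^512 ≡ 417^2 = 173889 ≡ 261 (mod 689)
688 = 512 + 128 + 32 + 16 in binary powers of 2.
So 8^688 ≡ 261 · 183 · 365 · 222 ≡ 248 (mod 689).
Since 248 ≠ 1, base 8 is a Fermat witness: 689 is composite.

248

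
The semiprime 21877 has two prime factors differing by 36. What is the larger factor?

Since p = q + 36, we have 21877 = q(q + 36), so q² + 36q − 21877 = 0.
Discriminant: 36² + 4·21877 = 1296 + 87508 = 88804; √88804 = 298.
q = (−36 + 298)/2 = 131, and p = q + 36 = 167.
Check: 131 · 167 = 21877.

167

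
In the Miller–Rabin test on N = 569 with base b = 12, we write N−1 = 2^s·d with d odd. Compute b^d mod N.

569 − 1 = 568 = 2^3 · 71, so d = 71.
12^1 ≡ 12 (mod 569)
12^2 ≡ 12^2 = 144 ≡ 144 (mod 569)
12^4 ≡ 144^2 = 20736 ≡ 252 (mod 569)
12^8 ≡ 252^2 = 63504 ≡ 345 (mod 569)
12^16 ≡ 345^2 = 119025 ≡ 104 (mod 569)
12^32 ≡ 104^2 = 10816 ≡ 5 (mod 569)
12^64 ≡ 5^2 = 25 ≡ 25 (mod 569)
71 = 64 + 4 + 2 + 1 in binary powers of 2.
So 12^71 ≡ 25 · 252 · 144 · 12 ≡ 292 (mod 569).
Squaring chain: 292 → 483 → 568; reaches −1, so base 12 does not prove 569 composite.

292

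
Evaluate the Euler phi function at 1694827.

Factor: 1694827 = 89 · 137 · 139.
φ(1694827) = (89−1) · (137−1) · (139−1) = 88 · 136 · 138 = 1651584.

1651584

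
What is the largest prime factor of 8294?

29

8294 = 2 · 4147
4147 = 11 · 377
377 = 13 · 29
29 is prime.
So 8294 = 2 · 11 · 13 · 29; the largest prime factor is 29.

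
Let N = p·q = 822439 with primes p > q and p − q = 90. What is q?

Since p = q + 90, we have 822439 = q(q + 90), so q² + 90q − 822439 = 0.
Discriminant: 90² + 4·822439 = 8100 + 3289756 = 3297856; √3297856 = 1816.
q = (−90 + 1816)/2 = 863, and p = q + 90 = 953.
Check: 863 · 953 = 822439.

863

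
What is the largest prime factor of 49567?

49567 = 7 · 7081
7081 = 73 · 97
97 is prime.
So 49567 = 7 · 73 · 97; the largest prime factor is 97.

97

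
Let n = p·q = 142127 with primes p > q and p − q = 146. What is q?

Since p = q + 146, we have 142127 = q(q + 146), so q² + 146q − 142127 = 0.
Discriminant: 146² + 4·142127 = 21316 + 568508 = 589824; √589824 = 768.
q = (−146 + 768)/2 = 311, and p = q + 146 = 457.
Check: 311 · 457 = 142127.

311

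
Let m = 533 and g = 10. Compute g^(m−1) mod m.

510

10^1 ≡ 10 (mod 533)
10^2 ≡ 10^2 = 100 ≡ 100 (mod 533)
10^4 ≡ 100^2 = 10000 ≡ 406 (mod 533)
10^8 ≡ 406^2 = 164836 ≡ 139 (mod 533)
10^16 ≡ 139^2 = 19321 ≡ 133 (mod 533)
10^32 ≡ 133^2 = 17689 ≡ 100 (mod 533)
10^64 ≡ 100^2 = 10000 ≡ 406 (mod 533)
10^128 ≡ 406^2 = 164836 ≡ 139 (mod 533)
10^256 ≡ 139^2 = 19321 ≡ 133 (mod 533)
10^512 ≡ 133^2 = 17689 ≡ 100 (mod 533)
532 = 512 + 16 + 4 in binary powers of 2.
So 10^532 ≡ 100 · 133 · 406 ≡ 510 (mod 533).
Since 510 ≠ 1, base 10 is a Fermat witness: 533 is composite.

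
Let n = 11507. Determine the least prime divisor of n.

37

11507 is odd.
Digit sum 14, not divisible by 3.
Ends in 7: not divisible by 5.
7: 11507 = 7·1643 + 6
11: 11507 = 11·1046 + 1
13: 11507 = 13·885 + 2
17: 11507 = 17·676 + 15
19: 11507 = 19·605 + 12
23: 11507 = 23·500 + 7
29: 11507 = 29·396 + 23
31: 11507 = 31·371 + 6
37: 11507 = 37·311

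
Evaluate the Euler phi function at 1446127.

Factor: 1446127 = 61 · 151 · 157.
φ(1446127) = (61−1) · (151−1) · (157−1) = 60 · 150 · 156 = 1404000.

1404000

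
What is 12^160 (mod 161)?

12^1 ≡ 12 (mod 161)
12^2 ≡ 12^2 = 144 ≡ 144 (mod 161)
12^4 ≡ 144^2 = 20736 ≡ 128 (mod 161)
12^8 ≡ 128^2 = 16384 ≡ 123 (mod 161)
12^16 ≡ 123^2 = 15129 ≡ 156 (mod 161)
12^32 ≡ 156^2 = 24336 ≡ 25 (mod 161)
12^64 ≡ 25^2 = 625 ≡ 142 (mod 161)
12^128 ≡ 142^2 = 20164 ≡ 39 (mod 161)
160 = 128 + 32 in binary powers of 2.
So 12^160 ≡ 39 · 25 ≡ 9 (mod 161).
Since 9 ≠ 1, base 12 is a Fermat witness: 161 is composite.

9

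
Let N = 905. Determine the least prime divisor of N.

5

905 is odd.
Digit sum 14, not divisible by 3.
Ends in 5: divisible by 5.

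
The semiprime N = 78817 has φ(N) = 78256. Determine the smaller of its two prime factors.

269

φ(n) = (p−1)(q−1) = n − (p+q) + 1, so p + q = 78817 − 78256 + 1 = 562.
p and q are the roots of t² − 562t + 78817 = 0.
Discriminant: 562² − 4·78817 = 315844 − 315268 = 576; √576 = 24.
q = (562 − 24)/2 = 269, p = (562 + 24)/2 = 293.
Check: 269 · 293 = 78817.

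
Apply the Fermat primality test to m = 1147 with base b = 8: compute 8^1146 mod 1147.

8^1 ≡ 8 (mod 1147)
8^2 ≡ 8^2 = 64 ≡ 64 (mod 1147)
8^4 ≡ 64^2 = 4096 ≡ 655 (mod 1147)
8^8 ≡ 655^2 = 429025 ≡ 47 (mod 1147)
8^16 ≡ 47^2 = 2209 ≡ 1062 (mod 1147)
8^32 ≡ 1062^2 = 1127844 ≡ 343 (mod 1147)
8^64 ≡ 343^2 = 117649 ≡ 655 (mod 1147)
8^128 ≡ 655^2 = 429025 ≡ 47 (mod 1147)
8^256 ≡ 47^2 = 2209 ≡ 1062 (mod 1147)
8^512 ≡ 1062^2 = 1127844 ≡ 343 (mod 1147)
8^1024 ≡ 343^2 = 117649 ≡ 655 (mod 1147)
1146 = 1024 + 64 + 32 + 16 + 8 + 2 in binary powers of 2.
So 8^1146 ≡ 655 · 655 · 343 · 1062 · 47 · 64 ≡ 628 (mod 1147).
Since 628 ≠ 1, base 8 is a Fermat witness: 1147 is composite.

628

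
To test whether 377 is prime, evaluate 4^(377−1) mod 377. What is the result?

165

4^1 ≡ 4 (mod 377)
4^2 ≡ 4^2 = 16 ≡ 16 (mod 377)
4^4 ≡ 16^2 = 256 ≡ 256 (mod 377)
4^8 ≡ 256^2 = 65536 ≡ 315 (mod 377)
4^16 ≡ 315^2 = 99225 ≡ 74 (mod 377)
4^32 ≡ 74^2 = 5476 ≡ 198 (mod 377)
4^64 ≡ 198^2 = 39204 ≡ 373 (mod 377)
4^128 ≡ 373^2 = 139129 ≡ 16 (mod 377)
4^256 ≡ 16^2 = 256 ≡ 256 (mod 377)
376 = 256 + 64 + 32 + 16 + 8 in binary powers of 2.
So 4^376 ≡ 256 · 373 · 198 · 74 · 315 ≡ 165 (mod 377).
Since 165 ≠ 1, base 4 is a Fermat witness: 377 is composite.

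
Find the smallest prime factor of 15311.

15311 is odd.
Digit sum 11, not divisible by 3.
Ends in 1: not divisible by 5.
7: 15311 = 7·2187 + 2
11: 15311 = 11·1391 + 10
13: 15311 = 13·1177 + 10
17: 15311 = 17·900 + 11
19: 15311 = 19·805 + 16
23: 15311 = 23·665 + 16
29: 15311 = 29·527 + 28
31: 15311 = 31·493 + 28
37: 15311 = 37·413 + 30
41: 15311 = 41·373 + 18
43: 15311 = 43·356 + 3
47: 15311 = 47·325 + 36
53: 15311 = 53·288 + 47
59: 15311 = 59·259 + 30
61: 15311 = 61·251

61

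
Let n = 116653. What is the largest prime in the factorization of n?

71

116653 = 31 · 3763
3763 = 53 · 71
71 is prime.
So 116653 = 31 · 53 · 71; the largest prime factor is 71.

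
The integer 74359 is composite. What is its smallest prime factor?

74359 is odd.
Digit sum 28, not divisible by 3.
Ends in 9: not divisible by 5.
7: 74359 = 7·10622 + 5
11: 74359 = 11·6759 + 10
13: 74359 = 13·5719 + 12
17: 74359 = 17·4374 + 1
19: 74359 = 19·3913 + 12
23: 74359 = 23·3233

23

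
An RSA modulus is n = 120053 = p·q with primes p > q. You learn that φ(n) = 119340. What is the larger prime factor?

443

φ(n) = (p−1)(q−1) = n − (p+q) + 1, so p + q = 120053 − 119340 + 1 = 714.
p and q are the roots of t² − 714t + 120053 = 0.
Discriminant: 714² − 4·120053 = 509796 − 480212 = 29584; √29584 = 172.
q = (714 − 172)/2 = 271, p = (714 + 172)/2 = 443.
Check: 271 · 443 = 120053.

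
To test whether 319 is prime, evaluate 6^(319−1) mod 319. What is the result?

6^1 ≡ 6 (mod 319)
6^2 ≡ 6^2 = 36 ≡ 36 (mod 319)
6^4 ≡ 36^2 = 1296 ≡ 20 (mod 319)
6^8 ≡ 20^2 = 400 ≡ 81 (mod 319)
6^16 ≡ 81^2 = 6561 ≡ 181 (mod 319)
6^32 ≡ 181^2 = 32761 ≡ 223 (mod 319)
6^64 ≡ 223^2 = 49729 ≡ 284 (mod 319)
6^128 ≡ 284^2 = 80656 ≡ 268 (mod 319)
6^256 ≡ 268^2 = 71824 ≡ 49 (mod 319)
318 = 256 + 32 + 16 + 8 + 4 + 2 in binary powers of 2.
So 6^318 ≡ 49 · 223 · 181 · 81 · 20 · 36 ≡ 103 (mod 319).
Since 103 ≠ 1, base 6 is a Fermat witness: 319 is composite.

103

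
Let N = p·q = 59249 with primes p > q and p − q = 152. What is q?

179

Since p = q + 152, we have 59249 = q(q + 152), so q² + 152q − 59249 = 0.
Discriminant: 152² + 4·59249 = 23104 + 236996 = 260100; √260100 = 510.
q = (−152 + 510)/2 = 179, and p = q + 152 = 331.
Check: 179 · 331 = 59249.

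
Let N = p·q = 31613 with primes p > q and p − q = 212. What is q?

101

Since p = q + 212, we have 31613 = q(q + 212), so q² + 212q − 31613 = 0.
Discriminant: 212² + 4·31613 = 44944 + 126452 = 171396; √171396 = 414.
q = (−212 + 414)/2 = 101, and p = q + 212 = 313.
Check: 101 · 313 = 31613.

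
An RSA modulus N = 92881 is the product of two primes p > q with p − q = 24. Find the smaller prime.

Since p = q + 24, we have 92881 = q(q + 24), so q² + 24q − 92881 = 0.
Discriminant: 24² + 4·92881 = 576 + 371524 = 372100; √372100 = 610.
q = (−24 + 610)/2 = 293, and p = q + 24 = 317.
Check: 293 · 317 = 92881.

293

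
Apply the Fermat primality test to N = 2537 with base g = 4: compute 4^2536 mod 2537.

317

4^1 ≡ 4 (mod 2537)
4^2 ≡ 4^2 = 16 ≡ 16 (mod 2537)
4^4 ≡ 16^2 = 256 ≡ 256 (mod 2537)
4^8 ≡ 256^2 = 65536 ≡ 2111 (mod 2537)
4^16 ≡ 2111^2 = 4456321 ≡ 1349 (mod 2537)
4^32 ≡ 1349^2 = 1819801 ≡ 772 (mod 2537)
4^64 ≡ 772^2 = 595984 ≡ 2326 (mod 2537)
4^128 ≡ 2326^2 = 5410276 ≡ 1392 (mod 2537)
4^256 ≡ 1392^2 = 1937664 ≡ 1933 (mod 2537)
4^512 ≡ 1933^2 = 3736489 ≡ 2025 (mod 2537)
4^1024 ≡ 2025^2 = 4100625 ≡ 833 (mod 2537)
4^2048 ≡ 833^2 = 693889 ≡ 1288 (mod 2537)
2536 = 2048 + 256 + 128 + 64 + 32 + 8 in binary powers of 2.
So 4^2536 ≡ 1288 · 1933 · 1392 · 2326 · 772 · 2111 ≡ 317 (mod 2537).
Since 317 ≠ 1, base 4 is a Fermat witness: 2537 is composite.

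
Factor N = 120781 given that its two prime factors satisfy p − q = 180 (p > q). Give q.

Since p = q + 180, we have 120781 = q(q + 180), so q² + 180q − 120781 = 0.
Discriminant: 180² + 4·120781 = 32400 + 483124 = 515524; √515524 = 718.
q = (−180 + 718)/2 = 269, and p = q + 180 = 449.
Check: 269 · 449 = 120781.

269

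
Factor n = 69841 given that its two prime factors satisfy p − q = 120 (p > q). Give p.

Since p = q + 120, we have 69841 = q(q + 120), so q² + 120q − 69841 = 0.
Discriminant: 120² + 4·69841 = 14400 + 279364 = 293764; √293764 = 542.
q = (−120 + 542)/2 = 211, and p = q + 120 = 331.
Check: 211 · 331 = 69841.

331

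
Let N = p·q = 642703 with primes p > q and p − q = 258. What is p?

941

Since p = q + 258, we have 642703 = q(q + 258), so q² + 258q − 642703 = 0.
Discriminant: 258² + 4·642703 = 66564 + 2570812 = 2637376; √2637376 = 1624.
q = (−258 + 1624)/2 = 683, and p = q + 258 = 941.
Check: 683 · 941 = 642703.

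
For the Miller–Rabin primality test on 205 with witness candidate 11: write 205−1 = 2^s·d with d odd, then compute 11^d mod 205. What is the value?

181

205 − 1 = 204 = 2^2 · 51, so d = 51.
11^1 ≡ 11 (mod 205)
11^2 ≡ 11^2 = 121 ≡ 121 (mod 205)
11^4 ≡ 121^2 = 14641 ≡ 86 (mod 205)
11^8 ≡ 86^2 = 7396 ≡ 16 (mod 205)
11^16 ≡ 16^2 = 256 ≡ 51 (mod 205)
11^32 ≡ 51^2 = 2601 ≡ 141 (mod 205)
51 = 32 + 16 + 2 + 1 in binary powers of 2.
So 11^51 ≡ 141 · 51 · 121 · 11 ≡ 181 (mod 205).
Squaring chain: 181 → 166; never reaches −1, so base 11 is a Miller–Rabin witness that 205 is composite.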